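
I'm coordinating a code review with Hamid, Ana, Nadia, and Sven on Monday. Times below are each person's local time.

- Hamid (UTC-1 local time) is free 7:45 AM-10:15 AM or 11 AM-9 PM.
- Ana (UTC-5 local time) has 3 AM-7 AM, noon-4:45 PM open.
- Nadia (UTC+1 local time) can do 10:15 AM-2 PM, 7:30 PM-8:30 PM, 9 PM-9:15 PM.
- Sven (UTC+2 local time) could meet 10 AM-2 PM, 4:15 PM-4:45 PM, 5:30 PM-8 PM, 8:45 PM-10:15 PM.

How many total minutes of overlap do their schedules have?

Hamid in UTC: 08:45-11:15, 12:00-22:00 (add 1h to convert from UTC-1).
Ana in UTC: 08:00-12:00, 17:00-21:45 (add 5h to convert from UTC-5).
Nadia in UTC: 09:15-13:00, 18:30-19:30, 20:00-20:15 (subtract 1h to convert from UTC+1).
Sven in UTC: 08:00-12:00, 14:15-14:45, 15:30-18:00, 18:45-20:15 (subtract 2h to convert from UTC+2).
Hamid ∩ Ana: 08:45-11:15, 17:00-21:45.
Hamid ∩ Ana ∩ Nadia: 09:15-11:15, 18:30-19:30, 20:00-20:15.
Hamid ∩ Ana ∩ Nadia ∩ Sven: 09:15-11:15, 18:45-19:30, 20:00-20:15.
Summing the common windows: 120 + 45 + 15 = 180 minutes.

180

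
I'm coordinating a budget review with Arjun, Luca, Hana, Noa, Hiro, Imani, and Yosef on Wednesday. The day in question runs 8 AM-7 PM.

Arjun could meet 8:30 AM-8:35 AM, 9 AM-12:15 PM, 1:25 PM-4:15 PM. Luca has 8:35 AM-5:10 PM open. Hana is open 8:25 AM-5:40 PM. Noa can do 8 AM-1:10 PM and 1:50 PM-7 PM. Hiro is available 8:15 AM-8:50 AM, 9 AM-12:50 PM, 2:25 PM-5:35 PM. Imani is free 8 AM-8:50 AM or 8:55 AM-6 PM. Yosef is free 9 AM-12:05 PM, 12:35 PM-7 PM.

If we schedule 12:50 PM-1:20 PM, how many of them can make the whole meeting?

4

Luca, Hana, Imani, and Yosef can make the full 12:50-13:20 slot — that's 4.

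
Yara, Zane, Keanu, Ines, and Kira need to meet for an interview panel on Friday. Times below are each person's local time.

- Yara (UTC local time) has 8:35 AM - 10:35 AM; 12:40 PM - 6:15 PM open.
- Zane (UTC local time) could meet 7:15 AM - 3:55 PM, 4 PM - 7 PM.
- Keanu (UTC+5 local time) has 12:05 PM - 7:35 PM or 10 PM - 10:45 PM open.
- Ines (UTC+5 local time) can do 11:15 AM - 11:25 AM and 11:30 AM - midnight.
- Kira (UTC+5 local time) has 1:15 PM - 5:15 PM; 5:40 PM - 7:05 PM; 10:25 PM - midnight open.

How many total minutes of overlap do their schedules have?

225

Yara in UTC: 08:35-10:35, 12:40-18:15.
Zane in UTC: 07:15-15:55, 16:00-19:00.
Keanu in UTC: 07:05-14:35, 17:00-17:45 (subtract 5h to convert from UTC+5).
Ines in UTC: 06:15-06:25, 06:30-19:00 (subtract 5h to convert from UTC+5).
Kira in UTC: 08:15-12:15, 12:40-14:05, 17:25-19:00 (subtract 5h to convert from UTC+5).
Yara ∩ Zane: 08:35-10:35, 12:40-15:55, 16:00-18:15.
Yara ∩ Zane ∩ Keanu: 08:35-10:35, 12:40-14:35, 17:00-17:45.
Yara ∩ Zane ∩ Keanu ∩ Ines: 08:35-10:35, 12:40-14:35, 17:00-17:45.
Yara ∩ Zane ∩ Keanu ∩ Ines ∩ Kira: 08:35-10:35, 12:40-14:05, 17:25-17:45.
Summing the common windows: 120 + 85 + 20 = 225 minutes.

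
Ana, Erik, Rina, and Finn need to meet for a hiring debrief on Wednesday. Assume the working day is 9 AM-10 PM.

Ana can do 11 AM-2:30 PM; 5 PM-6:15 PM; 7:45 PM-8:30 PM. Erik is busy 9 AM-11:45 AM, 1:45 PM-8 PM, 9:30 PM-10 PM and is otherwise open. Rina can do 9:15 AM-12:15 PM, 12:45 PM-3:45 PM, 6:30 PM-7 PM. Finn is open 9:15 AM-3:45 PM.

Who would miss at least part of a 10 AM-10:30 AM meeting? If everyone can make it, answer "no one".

Ana, Erik

Ana free: 11:00-14:30, 17:00-18:15, 19:45-20:30.
Erik free: 11:45-13:45, 20:00-21:30 (invert busy blocks within the working day).
Rina free: 09:15-12:15, 12:45-15:45, 18:30-19:00.
Finn free: 09:15-15:45.
Ana: not fully free for 10:00-10:30. Erik: not fully free for 10:00-10:30. Rina: free for 10:00-10:30. Finn: free for 10:00-10:30.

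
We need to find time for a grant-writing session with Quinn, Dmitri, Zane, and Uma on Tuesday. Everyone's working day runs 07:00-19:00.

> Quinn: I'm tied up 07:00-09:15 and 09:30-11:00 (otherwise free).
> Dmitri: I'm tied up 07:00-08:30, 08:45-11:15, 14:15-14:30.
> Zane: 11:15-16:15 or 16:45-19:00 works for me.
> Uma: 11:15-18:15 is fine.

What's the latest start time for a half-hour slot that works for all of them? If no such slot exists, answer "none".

17:45

Quinn free: 09:15-09:30, 11:00-19:00 (invert busy blocks within the working day).
Dmitri free: 08:30-08:45, 11:15-14:15, 14:30-19:00 (invert busy blocks within the working day).
Zane free: 11:15-16:15, 16:45-19:00.
Uma free: 11:15-18:15.
Quinn ∩ Dmitri: 11:15-14:15, 14:30-19:00.
Quinn ∩ Dmitri ∩ Zane: 11:15-14:15, 14:30-16:15, 16:45-19:00.
Quinn ∩ Dmitri ∩ Zane ∩ Uma: 11:15-14:15, 14:30-16:15, 16:45-18:15.
The last common window of at least 30 minutes is 16:45-18:15; a 30-minute meeting can start as late as 17:45 and still end by 18:15.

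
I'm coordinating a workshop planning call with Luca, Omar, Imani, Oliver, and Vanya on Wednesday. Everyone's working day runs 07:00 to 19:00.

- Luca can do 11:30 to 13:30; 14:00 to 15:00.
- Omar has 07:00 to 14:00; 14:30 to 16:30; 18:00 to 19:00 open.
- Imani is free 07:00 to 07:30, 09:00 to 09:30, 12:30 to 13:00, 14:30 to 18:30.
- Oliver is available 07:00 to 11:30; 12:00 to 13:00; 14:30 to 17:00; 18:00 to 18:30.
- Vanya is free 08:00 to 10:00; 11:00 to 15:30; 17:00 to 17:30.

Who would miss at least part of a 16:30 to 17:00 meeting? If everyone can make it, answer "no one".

Luca, Omar, Vanya

Luca: not fully free for 16:30-17:00. Omar: not fully free for 16:30-17:00. Imani: free for 16:30-17:00. Oliver: free for 16:30-17:00. Vanya: not fully free for 16:30-17:00.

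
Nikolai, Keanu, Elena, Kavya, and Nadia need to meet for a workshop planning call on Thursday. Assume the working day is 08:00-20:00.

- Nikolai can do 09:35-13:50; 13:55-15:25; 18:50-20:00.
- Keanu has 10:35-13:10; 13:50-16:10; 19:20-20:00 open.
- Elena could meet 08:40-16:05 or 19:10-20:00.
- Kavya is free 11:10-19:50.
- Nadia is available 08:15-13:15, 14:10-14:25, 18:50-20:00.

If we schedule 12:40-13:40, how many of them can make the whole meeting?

Nikolai, Elena, and Kavya can make the full 12:40-13:40 slot — that's 3.

3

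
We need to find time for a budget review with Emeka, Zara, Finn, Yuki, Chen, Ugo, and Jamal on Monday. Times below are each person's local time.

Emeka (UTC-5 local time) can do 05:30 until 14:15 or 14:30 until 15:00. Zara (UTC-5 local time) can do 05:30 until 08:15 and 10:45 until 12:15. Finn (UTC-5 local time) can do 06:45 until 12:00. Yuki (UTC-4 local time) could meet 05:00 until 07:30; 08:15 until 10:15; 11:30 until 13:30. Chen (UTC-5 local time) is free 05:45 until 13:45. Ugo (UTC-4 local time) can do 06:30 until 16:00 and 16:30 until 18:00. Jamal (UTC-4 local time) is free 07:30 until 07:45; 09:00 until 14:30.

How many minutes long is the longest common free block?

Emeka in UTC: 10:30-19:15, 19:30-20:00 (add 5h to convert from UTC-5).
Zara in UTC: 10:30-13:15, 15:45-17:15 (add 5h to convert from UTC-5).
Finn in UTC: 11:45-17:00 (add 5h to convert from UTC-5).
Yuki in UTC: 09:00-11:30, 12:15-14:15, 15:30-17:30 (add 4h to convert from UTC-4).
Chen in UTC: 10:45-18:45 (add 5h to convert from UTC-5).
Ugo in UTC: 10:30-20:00, 20:30-22:00 (add 4h to convert from UTC-4).
Jamal in UTC: 11:30-11:45, 13:00-18:30 (add 4h to convert from UTC-4).
Emeka ∩ Zara: 10:30-13:15, 15:45-17:15.
Emeka ∩ Zara ∩ Finn: 11:45-13:15, 15:45-17:00.
Emeka ∩ Zara ∩ Finn ∩ Yuki: 12:15-13:15, 15:45-17:00.
Emeka ∩ Zara ∩ Finn ∩ Yuki ∩ Chen: 12:15-13:15, 15:45-17:00.
Emeka ∩ Zara ∩ Finn ∩ Yuki ∩ Chen ∩ Ugo: 12:15-13:15, 15:45-17:00.
Emeka ∩ Zara ∩ Finn ∩ Yuki ∩ Chen ∩ Ugo ∩ Jamal: 13:00-13:15, 15:45-17:00.
So the common availability across everyone is 13:00-13:15, 15:45-17:00.
The longest is 15:45-17:00 at 75 minutes.

75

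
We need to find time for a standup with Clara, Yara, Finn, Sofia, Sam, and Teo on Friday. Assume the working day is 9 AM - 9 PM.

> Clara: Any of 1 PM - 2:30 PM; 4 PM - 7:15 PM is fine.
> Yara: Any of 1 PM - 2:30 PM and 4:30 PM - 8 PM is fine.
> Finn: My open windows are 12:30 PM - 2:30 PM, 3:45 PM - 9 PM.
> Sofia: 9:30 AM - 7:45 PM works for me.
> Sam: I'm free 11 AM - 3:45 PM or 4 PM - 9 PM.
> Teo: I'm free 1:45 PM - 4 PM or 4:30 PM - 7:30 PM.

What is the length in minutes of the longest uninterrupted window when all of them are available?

Clara ∩ Yara: 13:00-14:30, 16:30-19:15.
Clara ∩ Yara ∩ Finn: 13:00-14:30, 16:30-19:15.
Clara ∩ Yara ∩ Finn ∩ Sofia: 13:00-14:30, 16:30-19:15.
Clara ∩ Yara ∩ Finn ∩ Sofia ∩ Sam: 13:00-14:30, 16:30-19:15.
Clara ∩ Yara ∩ Finn ∩ Sofia ∩ Sam ∩ Teo: 13:45-14:30, 16:30-19:15.
The longest is 16:30-19:15 at 165 minutes.

165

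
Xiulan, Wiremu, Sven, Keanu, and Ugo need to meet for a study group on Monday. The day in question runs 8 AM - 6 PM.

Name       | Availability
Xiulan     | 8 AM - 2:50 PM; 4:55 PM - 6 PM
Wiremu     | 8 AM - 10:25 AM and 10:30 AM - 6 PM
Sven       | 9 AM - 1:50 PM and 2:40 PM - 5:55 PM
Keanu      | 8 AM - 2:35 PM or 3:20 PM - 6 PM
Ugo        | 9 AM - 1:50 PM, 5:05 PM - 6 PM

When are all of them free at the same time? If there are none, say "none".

Xiulan ∩ Wiremu: 08:00-10:25, 10:30-14:50, 16:55-18:00.
Xiulan ∩ Wiremu ∩ Sven: 09:00-10:25, 10:30-13:50, 14:40-14:50, 16:55-17:55.
Xiulan ∩ Wiremu ∩ Sven ∩ Keanu: 09:00-10:25, 10:30-13:50, 16:55-17:55.
Xiulan ∩ Wiremu ∩ Sven ∩ Keanu ∩ Ugo: 09:00-10:25, 10:30-13:50, 17:05-17:55.

09:00-10:25, 10:30-13:50, 17:05-17:55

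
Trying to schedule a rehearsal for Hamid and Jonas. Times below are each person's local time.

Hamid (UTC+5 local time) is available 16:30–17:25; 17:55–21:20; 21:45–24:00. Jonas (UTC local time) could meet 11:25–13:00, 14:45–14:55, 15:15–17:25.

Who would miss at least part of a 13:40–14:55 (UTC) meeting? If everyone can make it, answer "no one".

Hamid in UTC: 11:30-12:25, 12:55-16:20, 16:45-19:00 (subtract 5h to convert from UTC+5).
Jonas in UTC: 11:25-13:00, 14:45-14:55, 15:15-17:25.
Hamid: free for 13:40-14:55. Jonas: not fully free for 13:40-14:55.

Jonas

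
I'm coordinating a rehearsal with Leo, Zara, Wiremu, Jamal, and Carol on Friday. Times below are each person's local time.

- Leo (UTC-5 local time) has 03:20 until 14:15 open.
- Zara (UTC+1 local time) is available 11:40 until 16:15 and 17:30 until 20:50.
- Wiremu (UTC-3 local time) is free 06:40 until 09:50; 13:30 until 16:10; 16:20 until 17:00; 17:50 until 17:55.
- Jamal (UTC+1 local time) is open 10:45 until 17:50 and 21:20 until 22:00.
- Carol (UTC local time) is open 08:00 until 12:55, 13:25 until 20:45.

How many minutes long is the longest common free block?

Leo in UTC: 08:20-19:15 (add 5h to convert from UTC-5).
Zara in UTC: 10:40-15:15, 16:30-19:50 (subtract 1h to convert from UTC+1).
Wiremu in UTC: 09:40-12:50, 16:30-19:10, 19:20-20:00, 20:50-20:55 (add 3h to convert from UTC-3).
Jamal in UTC: 09:45-16:50, 20:20-21:00 (subtract 1h to convert from UTC+1).
Carol in UTC: 08:00-12:55, 13:25-20:45.
Leo ∩ Zara: 10:40-15:15, 16:30-19:15.
Leo ∩ Zara ∩ Wiremu: 10:40-12:50, 16:30-19:10.
Leo ∩ Zara ∩ Wiremu ∩ Jamal: 10:40-12:50, 16:30-16:50.
Leo ∩ Zara ∩ Wiremu ∩ Jamal ∩ Carol: 10:40-12:50, 16:30-16:50.
The longest is 10:40-12:50 at 130 minutes.

130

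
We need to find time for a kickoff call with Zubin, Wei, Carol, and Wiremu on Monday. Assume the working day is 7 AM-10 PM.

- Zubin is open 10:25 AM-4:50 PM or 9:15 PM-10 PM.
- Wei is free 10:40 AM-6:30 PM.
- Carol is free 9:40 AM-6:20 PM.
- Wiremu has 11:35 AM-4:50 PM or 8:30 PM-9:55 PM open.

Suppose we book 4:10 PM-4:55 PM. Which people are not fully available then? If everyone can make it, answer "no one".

Zubin: not fully free for 16:10-16:55. Wei: free for 16:10-16:55. Carol: free for 16:10-16:55. Wiremu: not fully free for 16:10-16:55.

Wiremu, Zubin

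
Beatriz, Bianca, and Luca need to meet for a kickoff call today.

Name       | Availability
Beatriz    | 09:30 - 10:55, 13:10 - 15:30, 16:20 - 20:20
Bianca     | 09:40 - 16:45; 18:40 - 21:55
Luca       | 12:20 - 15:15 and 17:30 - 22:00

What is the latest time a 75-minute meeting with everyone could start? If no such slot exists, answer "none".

19:05

Beatriz ∩ Bianca: 09:40-10:55, 13:10-15:30, 16:20-16:45, 18:40-20:20.
Beatriz ∩ Bianca ∩ Luca: 13:10-15:15, 18:40-20:20.
The last common window of at least 75 minutes is 18:40-20:20; a 75-minute meeting can start as late as 19:05 and still end by 20:20.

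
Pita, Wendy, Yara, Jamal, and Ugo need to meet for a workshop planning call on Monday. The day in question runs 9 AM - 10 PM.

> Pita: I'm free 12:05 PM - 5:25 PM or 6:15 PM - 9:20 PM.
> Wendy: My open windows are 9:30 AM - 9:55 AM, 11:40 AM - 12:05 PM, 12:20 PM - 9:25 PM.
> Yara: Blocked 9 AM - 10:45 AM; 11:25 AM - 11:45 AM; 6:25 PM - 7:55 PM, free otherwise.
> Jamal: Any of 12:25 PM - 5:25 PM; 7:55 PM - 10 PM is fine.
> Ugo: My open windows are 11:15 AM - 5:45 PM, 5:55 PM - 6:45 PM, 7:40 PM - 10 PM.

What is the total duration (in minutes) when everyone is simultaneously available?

385

Pita free: 12:05-17:25, 18:15-21:20.
Wendy free: 09:30-09:55, 11:40-12:05, 12:20-21:25.
Yara free: 10:45-11:25, 11:45-18:25, 19:55-22:00 (invert busy blocks within the working day).
Jamal free: 12:25-17:25, 19:55-22:00.
Ugo free: 11:15-17:45, 17:55-18:45, 19:40-22:00.
Pita ∩ Wendy: 12:20-17:25, 18:15-21:20.
Pita ∩ Wendy ∩ Yara: 12:20-17:25, 18:15-18:25, 19:55-21:20.
Pita ∩ Wendy ∩ Yara ∩ Jamal: 12:25-17:25, 19:55-21:20.
Pita ∩ Wendy ∩ Yara ∩ Jamal ∩ Ugo: 12:25-17:25, 19:55-21:20.
Those are the intersection windows.
Summing the common windows: 300 + 85 = 385 minutes.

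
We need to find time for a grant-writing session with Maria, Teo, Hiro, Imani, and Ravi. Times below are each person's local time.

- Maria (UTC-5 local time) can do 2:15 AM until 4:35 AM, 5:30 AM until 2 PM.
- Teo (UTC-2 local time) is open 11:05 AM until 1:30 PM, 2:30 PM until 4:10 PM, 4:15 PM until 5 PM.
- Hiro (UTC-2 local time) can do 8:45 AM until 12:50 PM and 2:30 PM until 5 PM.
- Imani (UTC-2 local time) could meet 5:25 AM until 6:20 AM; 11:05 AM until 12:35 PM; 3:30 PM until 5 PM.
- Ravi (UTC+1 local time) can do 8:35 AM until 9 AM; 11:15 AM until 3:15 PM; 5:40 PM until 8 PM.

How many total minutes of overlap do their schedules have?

Maria in UTC: 07:15-09:35, 10:30-19:00 (add 5h to convert from UTC-5).
Teo in UTC: 13:05-15:30, 16:30-18:10, 18:15-19:00 (add 2h to convert from UTC-2).
Hiro in UTC: 10:45-14:50, 16:30-19:00 (add 2h to convert from UTC-2).
Imani in UTC: 07:25-08:20, 13:05-14:35, 17:30-19:00 (add 2h to convert from UTC-2).
Ravi in UTC: 07:35-08:00, 10:15-14:15, 16:40-19:00 (subtract 1h to convert from UTC+1).
Maria ∩ Teo: 13:05-15:30, 16:30-18:10, 18:15-19:00.
Maria ∩ Teo ∩ Hiro: 13:05-14:50, 16:30-18:10, 18:15-19:00.
Maria ∩ Teo ∩ Hiro ∩ Imani: 13:05-14:35, 17:30-18:10, 18:15-19:00.
Maria ∩ Teo ∩ Hiro ∩ Imani ∩ Ravi: 13:05-14:15, 17:30-18:10, 18:15-19:00.
So the common availability across everyone is 13:05-14:15, 17:30-18:10, 18:15-19:00.
Summing the common windows: 70 + 40 + 45 = 155 minutes.

155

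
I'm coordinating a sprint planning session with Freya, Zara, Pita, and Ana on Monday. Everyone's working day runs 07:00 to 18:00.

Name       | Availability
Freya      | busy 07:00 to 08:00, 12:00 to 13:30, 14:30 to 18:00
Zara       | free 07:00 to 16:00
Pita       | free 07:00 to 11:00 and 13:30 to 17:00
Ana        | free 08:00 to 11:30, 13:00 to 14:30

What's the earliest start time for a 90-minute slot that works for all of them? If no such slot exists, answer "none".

Freya free: 08:00-12:00, 13:30-14:30 (invert busy blocks within the working day).
Zara free: 07:00-16:00.
Pita free: 07:00-11:00, 13:30-17:00.
Ana free: 08:00-11:30, 13:00-14:30.
Freya ∩ Zara: 08:00-12:00, 13:30-14:30.
Freya ∩ Zara ∩ Pita: 08:00-11:00, 13:30-14:30.
Freya ∩ Zara ∩ Pita ∩ Ana: 08:00-11:00, 13:30-14:30.
The first common window of at least 90 minutes is 08:00-11:00, so the earliest start is 08:00.

08:00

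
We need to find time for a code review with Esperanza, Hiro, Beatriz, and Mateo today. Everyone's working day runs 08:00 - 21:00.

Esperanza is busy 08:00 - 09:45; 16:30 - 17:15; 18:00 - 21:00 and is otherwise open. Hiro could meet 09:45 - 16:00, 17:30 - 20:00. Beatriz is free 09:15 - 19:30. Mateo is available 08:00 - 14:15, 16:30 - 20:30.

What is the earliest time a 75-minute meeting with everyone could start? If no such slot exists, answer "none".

Esperanza free: 09:45-16:30, 17:15-18:00 (invert busy blocks within the working day).
Hiro free: 09:45-16:00, 17:30-20:00.
Beatriz free: 09:15-19:30.
Mateo free: 08:00-14:15, 16:30-20:30.
Esperanza ∩ Hiro: 09:45-16:00, 17:30-18:00.
Esperanza ∩ Hiro ∩ Beatriz: 09:45-16:00, 17:30-18:00.
Esperanza ∩ Hiro ∩ Beatriz ∩ Mateo: 09:45-14:15, 17:30-18:00.
The first common window of at least 75 minutes is 09:45-14:15, so the earliest start is 09:45.

09:45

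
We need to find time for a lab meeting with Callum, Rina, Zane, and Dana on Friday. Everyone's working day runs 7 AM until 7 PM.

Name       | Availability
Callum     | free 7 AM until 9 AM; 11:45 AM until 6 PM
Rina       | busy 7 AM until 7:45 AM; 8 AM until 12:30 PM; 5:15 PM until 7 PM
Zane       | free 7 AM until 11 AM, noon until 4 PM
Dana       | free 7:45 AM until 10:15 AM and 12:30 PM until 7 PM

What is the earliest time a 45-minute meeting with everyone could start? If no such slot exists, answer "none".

Callum free: 07:00-09:00, 11:45-18:00.
Rina free: 07:45-08:00, 12:30-17:15 (invert busy blocks within the working day).
Zane free: 07:00-11:00, 12:00-16:00.
Dana free: 07:45-10:15, 12:30-19:00.
Callum ∩ Rina: 07:45-08:00, 12:30-17:15.
Callum ∩ Rina ∩ Zane: 07:45-08:00, 12:30-16:00.
Callum ∩ Rina ∩ Zane ∩ Dana: 07:45-08:00, 12:30-16:00.
Those are the intersection windows.
The first common window of at least 45 minutes is 12:30-16:00, so the earliest start is 12:30.

12:30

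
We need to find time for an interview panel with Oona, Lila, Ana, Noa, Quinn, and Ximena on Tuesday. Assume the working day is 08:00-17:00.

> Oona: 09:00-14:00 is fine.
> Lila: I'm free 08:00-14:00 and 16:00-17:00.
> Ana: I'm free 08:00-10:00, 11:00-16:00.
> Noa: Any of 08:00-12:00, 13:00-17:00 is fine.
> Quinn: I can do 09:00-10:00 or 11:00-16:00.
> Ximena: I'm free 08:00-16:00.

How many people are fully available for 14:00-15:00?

4

Ana, Noa, Quinn, and Ximena can make the full 14:00-15:00 slot — that's 4.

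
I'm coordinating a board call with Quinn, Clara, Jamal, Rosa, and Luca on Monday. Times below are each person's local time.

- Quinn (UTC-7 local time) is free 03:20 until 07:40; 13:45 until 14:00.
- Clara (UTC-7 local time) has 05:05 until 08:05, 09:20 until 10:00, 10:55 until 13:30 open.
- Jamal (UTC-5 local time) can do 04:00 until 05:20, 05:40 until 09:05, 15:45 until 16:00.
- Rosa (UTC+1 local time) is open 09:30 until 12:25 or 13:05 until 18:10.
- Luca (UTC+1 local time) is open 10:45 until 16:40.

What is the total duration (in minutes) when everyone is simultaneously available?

Quinn in UTC: 10:20-14:40, 20:45-21:00 (add 7h to convert from UTC-7).
Clara in UTC: 12:05-15:05, 16:20-17:00, 17:55-20:30 (add 7h to convert from UTC-7).
Jamal in UTC: 09:00-10:20, 10:40-14:05, 20:45-21:00 (add 5h to convert from UTC-5).
Rosa in UTC: 08:30-11:25, 12:05-17:10 (subtract 1h to convert from UTC+1).
Luca in UTC: 09:45-15:40 (subtract 1h to convert from UTC+1).
Quinn ∩ Clara: 12:05-14:40.
Quinn ∩ Clara ∩ Jamal: 12:05-14:05.
Quinn ∩ Clara ∩ Jamal ∩ Rosa: 12:05-14:05.
Quinn ∩ Clara ∩ Jamal ∩ Rosa ∩ Luca: 12:05-14:05.
That's a single block of 120 minutes.

120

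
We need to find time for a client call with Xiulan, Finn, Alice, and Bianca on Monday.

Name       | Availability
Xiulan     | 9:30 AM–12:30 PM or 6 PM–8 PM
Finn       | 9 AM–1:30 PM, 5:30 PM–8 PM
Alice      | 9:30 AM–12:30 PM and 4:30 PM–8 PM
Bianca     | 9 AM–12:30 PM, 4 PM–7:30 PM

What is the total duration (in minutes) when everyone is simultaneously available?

270

Xiulan ∩ Finn: 09:30-12:30, 18:00-20:00.
Xiulan ∩ Finn ∩ Alice: 09:30-12:30, 18:00-20:00.
Xiulan ∩ Finn ∩ Alice ∩ Bianca: 09:30-12:30, 18:00-19:30.
Summing the common windows: 180 + 90 = 270 minutes.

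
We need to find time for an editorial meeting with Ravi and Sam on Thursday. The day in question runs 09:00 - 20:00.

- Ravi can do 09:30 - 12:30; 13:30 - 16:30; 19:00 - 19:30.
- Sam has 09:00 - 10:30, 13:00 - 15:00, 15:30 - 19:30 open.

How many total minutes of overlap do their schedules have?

240

Ravi ∩ Sam: 09:30-10:30, 13:30-15:00, 15:30-16:30, 19:00-19:30.
Summing the common windows: 60 + 90 + 60 + 30 = 240 minutes.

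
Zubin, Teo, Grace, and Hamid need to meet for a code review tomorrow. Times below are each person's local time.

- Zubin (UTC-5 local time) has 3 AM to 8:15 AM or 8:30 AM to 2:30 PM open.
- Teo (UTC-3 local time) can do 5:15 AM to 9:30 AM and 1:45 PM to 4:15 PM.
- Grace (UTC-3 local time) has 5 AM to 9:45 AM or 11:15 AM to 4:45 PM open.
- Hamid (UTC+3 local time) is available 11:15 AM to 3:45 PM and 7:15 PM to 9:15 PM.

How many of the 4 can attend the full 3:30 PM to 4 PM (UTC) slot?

Zubin in UTC: 08:00-13:15, 13:30-19:30 (add 5h to convert from UTC-5).
Teo in UTC: 08:15-12:30, 16:45-19:15 (add 3h to convert from UTC-3).
Grace in UTC: 08:00-12:45, 14:15-19:45 (add 3h to convert from UTC-3).
Hamid in UTC: 08:15-12:45, 16:15-18:15 (subtract 3h to convert from UTC+3).
Zubin and Grace can make the full 15:30-16:00 slot — that's 2.

2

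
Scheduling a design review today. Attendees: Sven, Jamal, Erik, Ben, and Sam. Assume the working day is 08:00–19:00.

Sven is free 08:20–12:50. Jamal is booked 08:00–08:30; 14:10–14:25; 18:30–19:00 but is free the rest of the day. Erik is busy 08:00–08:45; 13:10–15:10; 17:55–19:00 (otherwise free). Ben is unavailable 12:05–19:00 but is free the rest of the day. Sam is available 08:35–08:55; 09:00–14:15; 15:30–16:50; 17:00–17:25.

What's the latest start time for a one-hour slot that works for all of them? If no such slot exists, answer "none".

11:05

Sven free: 08:20-12:50.
Jamal free: 08:30-14:10, 14:25-18:30 (invert busy blocks within the working day).
Erik free: 08:45-13:10, 15:10-17:55 (invert busy blocks within the working day).
Ben free: 08:00-12:05 (invert busy blocks within the working day).
Sam free: 08:35-08:55, 09:00-14:15, 15:30-16:50, 17:00-17:25.
Sven ∩ Jamal: 08:30-12:50.
Sven ∩ Jamal ∩ Erik: 08:45-12:50.
Sven ∩ Jamal ∩ Erik ∩ Ben: 08:45-12:05.
Sven ∩ Jamal ∩ Erik ∩ Ben ∩ Sam: 08:45-08:55, 09:00-12:05.
Those are the intersection windows.
The last common window of at least 60 minutes is 09:00-12:05; a 60-minute meeting can start as late as 11:05 and still end by 12:05.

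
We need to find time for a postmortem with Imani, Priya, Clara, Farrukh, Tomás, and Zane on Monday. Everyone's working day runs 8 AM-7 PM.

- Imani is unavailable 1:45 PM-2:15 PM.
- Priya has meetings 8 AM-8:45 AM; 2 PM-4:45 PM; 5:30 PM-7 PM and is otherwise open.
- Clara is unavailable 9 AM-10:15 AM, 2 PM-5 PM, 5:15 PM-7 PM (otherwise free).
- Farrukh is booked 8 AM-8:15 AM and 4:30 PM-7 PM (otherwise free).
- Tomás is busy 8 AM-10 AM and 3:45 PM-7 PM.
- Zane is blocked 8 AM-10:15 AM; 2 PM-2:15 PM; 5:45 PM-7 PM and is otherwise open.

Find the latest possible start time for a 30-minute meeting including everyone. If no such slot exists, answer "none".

13:15

Imani free: 08:00-13:45, 14:15-19:00 (invert busy blocks within the working day).
Priya free: 08:45-14:00, 16:45-17:30 (invert busy blocks within the working day).
Clara free: 08:00-09:00, 10:15-14:00, 17:00-17:15 (invert busy blocks within the working day).
Farrukh free: 08:15-16:30 (invert busy blocks within the working day).
Tomás free: 10:00-15:45 (invert busy blocks within the working day).
Zane free: 10:15-14:00, 14:15-17:45 (invert busy blocks within the working day).
Imani ∩ Priya: 08:45-13:45, 16:45-17:30.
Imani ∩ Priya ∩ Clara: 08:45-09:00, 10:15-13:45, 17:00-17:15.
Imani ∩ Priya ∩ Clara ∩ Farrukh: 08:45-09:00, 10:15-13:45.
Imani ∩ Priya ∩ Clara ∩ Farrukh ∩ Tomás: 10:15-13:45.
Imani ∩ Priya ∩ Clara ∩ Farrukh ∩ Tomás ∩ Zane: 10:15-13:45.
The last common window of at least 30 minutes is 10:15-13:45; a 30-minute meeting can start as late as 13:15 and still end by 13:45.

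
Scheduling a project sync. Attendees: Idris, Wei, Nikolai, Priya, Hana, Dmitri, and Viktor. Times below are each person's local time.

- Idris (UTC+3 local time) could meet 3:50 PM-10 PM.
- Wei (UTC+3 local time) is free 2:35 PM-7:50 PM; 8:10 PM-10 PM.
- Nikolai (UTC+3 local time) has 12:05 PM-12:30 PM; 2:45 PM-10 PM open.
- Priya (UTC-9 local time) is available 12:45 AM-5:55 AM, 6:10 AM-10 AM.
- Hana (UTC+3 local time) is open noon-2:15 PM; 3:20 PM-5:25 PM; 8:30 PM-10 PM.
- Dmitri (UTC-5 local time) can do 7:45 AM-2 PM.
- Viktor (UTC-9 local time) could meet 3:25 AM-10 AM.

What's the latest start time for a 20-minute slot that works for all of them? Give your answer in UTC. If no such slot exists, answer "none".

Idris in UTC: 12:50-19:00 (subtract 3h to convert from UTC+3).
Wei in UTC: 11:35-16:50, 17:10-19:00 (subtract 3h to convert from UTC+3).
Nikolai in UTC: 09:05-09:30, 11:45-19:00 (subtract 3h to convert from UTC+3).
Priya in UTC: 09:45-14:55, 15:10-19:00 (add 9h to convert from UTC-9).
Hana in UTC: 09:00-11:15, 12:20-14:25, 17:30-19:00 (subtract 3h to convert from UTC+3).
Dmitri in UTC: 12:45-19:00 (add 5h to convert from UTC-5).
Viktor in UTC: 12:25-19:00 (add 9h to convert from UTC-9).
Idris ∩ Wei: 12:50-16:50, 17:10-19:00.
Idris ∩ Wei ∩ Nikolai: 12:50-16:50, 17:10-19:00.
Idris ∩ Wei ∩ Nikolai ∩ Priya: 12:50-14:55, 15:10-16:50, 17:10-19:00.
Idris ∩ Wei ∩ Nikolai ∩ Priya ∩ Hana: 12:50-14:25, 17:30-19:00.
Idris ∩ Wei ∩ Nikolai ∩ Priya ∩ Hana ∩ Dmitri: 12:50-14:25, 17:30-19:00.
Idris ∩ Wei ∩ Nikolai ∩ Priya ∩ Hana ∩ Dmitri ∩ Viktor: 12:50-14:25, 17:30-19:00.
The last common window of at least 20 minutes is 17:30-19:00; a 20-minute meeting can start as late as 18:40 and still end by 19:00.

18:40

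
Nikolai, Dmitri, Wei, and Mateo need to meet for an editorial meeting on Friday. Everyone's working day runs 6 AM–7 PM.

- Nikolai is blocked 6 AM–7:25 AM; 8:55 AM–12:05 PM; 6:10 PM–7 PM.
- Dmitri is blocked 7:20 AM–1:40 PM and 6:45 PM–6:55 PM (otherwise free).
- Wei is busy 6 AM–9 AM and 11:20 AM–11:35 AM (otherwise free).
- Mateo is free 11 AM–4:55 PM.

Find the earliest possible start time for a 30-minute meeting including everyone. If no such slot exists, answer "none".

13:40

Nikolai free: 07:25-08:55, 12:05-18:10 (invert busy blocks within the working day).
Dmitri free: 06:00-07:20, 13:40-18:45, 18:55-19:00 (invert busy blocks within the working day).
Wei free: 09:00-11:20, 11:35-19:00 (invert busy blocks within the working day).
Mateo free: 11:00-16:55.
Nikolai ∩ Dmitri: 13:40-18:10.
Nikolai ∩ Dmitri ∩ Wei: 13:40-18:10.
Nikolai ∩ Dmitri ∩ Wei ∩ Mateo: 13:40-16:55.
The first common window of at least 30 minutes is 13:40-16:55, so the earliest start is 13:40.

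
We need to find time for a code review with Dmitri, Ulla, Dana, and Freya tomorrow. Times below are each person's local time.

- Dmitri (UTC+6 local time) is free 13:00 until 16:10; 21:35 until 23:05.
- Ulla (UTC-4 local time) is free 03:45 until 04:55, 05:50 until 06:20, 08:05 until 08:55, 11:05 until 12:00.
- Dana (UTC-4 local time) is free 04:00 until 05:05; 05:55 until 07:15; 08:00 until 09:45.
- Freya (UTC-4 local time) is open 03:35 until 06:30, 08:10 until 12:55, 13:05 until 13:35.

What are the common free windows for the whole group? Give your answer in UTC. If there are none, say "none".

08:00-08:55, 09:55-10:10

Dmitri in UTC: 07:00-10:10, 15:35-17:05 (subtract 6h to convert from UTC+6).
Ulla in UTC: 07:45-08:55, 09:50-10:20, 12:05-12:55, 15:05-16:00 (add 4h to convert from UTC-4).
Dana in UTC: 08:00-09:05, 09:55-11:15, 12:00-13:45 (add 4h to convert from UTC-4).
Freya in UTC: 07:35-10:30, 12:10-16:55, 17:05-17:35 (add 4h to convert from UTC-4).
Dmitri ∩ Ulla: 07:45-08:55, 09:50-10:10, 15:35-16:00.
Dmitri ∩ Ulla ∩ Dana: 08:00-08:55, 09:55-10:10.
Dmitri ∩ Ulla ∩ Dana ∩ Freya: 08:00-08:55, 09:55-10:10.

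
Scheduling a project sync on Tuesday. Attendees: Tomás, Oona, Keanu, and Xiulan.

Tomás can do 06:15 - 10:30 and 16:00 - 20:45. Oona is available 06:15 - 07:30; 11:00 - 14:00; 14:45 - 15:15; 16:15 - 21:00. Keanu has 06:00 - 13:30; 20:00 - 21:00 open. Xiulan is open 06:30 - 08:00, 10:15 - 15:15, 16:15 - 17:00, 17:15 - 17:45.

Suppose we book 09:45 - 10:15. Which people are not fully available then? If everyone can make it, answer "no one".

Oona, Xiulan

Tomás: free for 09:45-10:15. Oona: not fully free for 09:45-10:15. Keanu: free for 09:45-10:15. Xiulan: not fully free for 09:45-10:15.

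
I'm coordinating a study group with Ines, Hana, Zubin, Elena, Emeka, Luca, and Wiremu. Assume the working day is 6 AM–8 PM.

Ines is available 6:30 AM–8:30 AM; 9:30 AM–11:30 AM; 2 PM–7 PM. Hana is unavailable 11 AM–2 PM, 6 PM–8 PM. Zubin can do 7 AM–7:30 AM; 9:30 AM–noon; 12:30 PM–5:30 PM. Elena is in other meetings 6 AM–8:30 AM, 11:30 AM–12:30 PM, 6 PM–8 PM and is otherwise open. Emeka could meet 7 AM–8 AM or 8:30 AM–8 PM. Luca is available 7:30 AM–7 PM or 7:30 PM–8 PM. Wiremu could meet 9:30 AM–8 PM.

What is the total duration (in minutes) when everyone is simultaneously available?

Ines free: 06:30-08:30, 09:30-11:30, 14:00-19:00.
Hana free: 06:00-11:00, 14:00-18:00 (invert busy blocks within the working day).
Zubin free: 07:00-07:30, 09:30-12:00, 12:30-17:30.
Elena free: 08:30-11:30, 12:30-18:00 (invert busy blocks within the working day).
Emeka free: 07:00-08:00, 08:30-20:00.
Luca free: 07:30-19:00, 19:30-20:00.
Wiremu free: 09:30-20:00.
Ines ∩ Hana: 06:30-08:30, 09:30-11:00, 14:00-18:00.
Ines ∩ Hana ∩ Zubin: 07:00-07:30, 09:30-11:00, 14:00-17:30.
Ines ∩ Hana ∩ Zubin ∩ Elena: 09:30-11:00, 14:00-17:30.
Ines ∩ Hana ∩ Zubin ∩ Elena ∩ Emeka: 09:30-11:00, 14:00-17:30.
Ines ∩ Hana ∩ Zubin ∩ Elena ∩ Emeka ∩ Luca: 09:30-11:00, 14:00-17:30.
Ines ∩ Hana ∩ Zubin ∩ Elena ∩ Emeka ∩ Luca ∩ Wiremu: 09:30-11:00, 14:00-17:30.
Summing the common windows: 90 + 210 = 300 minutes.

300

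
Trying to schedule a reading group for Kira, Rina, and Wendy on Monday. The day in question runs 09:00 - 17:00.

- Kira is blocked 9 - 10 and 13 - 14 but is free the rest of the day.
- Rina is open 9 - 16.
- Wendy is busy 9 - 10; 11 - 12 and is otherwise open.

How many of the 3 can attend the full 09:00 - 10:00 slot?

1

Kira free: 10:00-13:00, 14:00-17:00 (invert busy blocks within the working day).
Rina free: 09:00-16:00.
Wendy free: 10:00-11:00, 12:00-17:00 (invert busy blocks within the working day).
Rina can make the full 09:00-10:00 slot — that's 1.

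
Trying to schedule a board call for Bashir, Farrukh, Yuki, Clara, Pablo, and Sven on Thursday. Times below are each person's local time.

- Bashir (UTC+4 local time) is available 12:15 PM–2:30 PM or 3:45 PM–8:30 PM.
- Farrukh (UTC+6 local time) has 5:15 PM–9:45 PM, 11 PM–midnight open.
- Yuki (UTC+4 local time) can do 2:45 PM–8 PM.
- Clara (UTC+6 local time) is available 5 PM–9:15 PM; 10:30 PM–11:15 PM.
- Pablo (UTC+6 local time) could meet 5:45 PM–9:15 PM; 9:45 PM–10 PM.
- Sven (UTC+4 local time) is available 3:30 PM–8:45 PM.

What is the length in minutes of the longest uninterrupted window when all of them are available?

Bashir in UTC: 08:15-10:30, 11:45-16:30 (subtract 4h to convert from UTC+4).
Farrukh in UTC: 11:15-15:45, 17:00-18:00 (subtract 6h to convert from UTC+6).
Yuki in UTC: 10:45-16:00 (subtract 4h to convert from UTC+4).
Clara in UTC: 11:00-15:15, 16:30-17:15 (subtract 6h to convert from UTC+6).
Pablo in UTC: 11:45-15:15, 15:45-16:00 (subtract 6h to convert from UTC+6).
Sven in UTC: 11:30-16:45 (subtract 4h to convert from UTC+4).
Bashir ∩ Farrukh: 11:45-15:45.
Bashir ∩ Farrukh ∩ Yuki: 11:45-15:45.
Bashir ∩ Farrukh ∩ Yuki ∩ Clara: 11:45-15:15.
Bashir ∩ Farrukh ∩ Yuki ∩ Clara ∩ Pablo: 11:45-15:15.
Bashir ∩ Farrukh ∩ Yuki ∩ Clara ∩ Pablo ∩ Sven: 11:45-15:15.
The longest is 11:45-15:15 at 210 minutes.

210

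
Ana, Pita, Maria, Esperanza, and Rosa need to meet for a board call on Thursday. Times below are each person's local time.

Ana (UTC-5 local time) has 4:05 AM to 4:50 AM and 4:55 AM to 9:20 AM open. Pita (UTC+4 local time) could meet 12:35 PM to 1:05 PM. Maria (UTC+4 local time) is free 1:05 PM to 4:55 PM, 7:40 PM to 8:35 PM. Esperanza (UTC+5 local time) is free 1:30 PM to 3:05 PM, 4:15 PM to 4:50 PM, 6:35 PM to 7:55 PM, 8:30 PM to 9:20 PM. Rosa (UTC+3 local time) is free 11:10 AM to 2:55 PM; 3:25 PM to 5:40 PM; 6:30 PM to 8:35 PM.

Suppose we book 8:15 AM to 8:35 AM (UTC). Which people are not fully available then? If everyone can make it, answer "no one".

Ana in UTC: 09:05-09:50, 09:55-14:20 (add 5h to convert from UTC-5).
Pita in UTC: 08:35-09:05 (subtract 4h to convert from UTC+4).
Maria in UTC: 09:05-12:55, 15:40-16:35 (subtract 4h to convert from UTC+4).
Esperanza in UTC: 08:30-10:05, 11:15-11:50, 13:35-14:55, 15:30-16:20 (subtract 5h to convert from UTC+5).
Rosa in UTC: 08:10-11:55, 12:25-14:40, 15:30-17:35 (subtract 3h to convert from UTC+3).
Ana: not fully free for 08:15-08:35. Pita: not fully free for 08:15-08:35. Maria: not fully free for 08:15-08:35. Esperanza: not fully free for 08:15-08:35. Rosa: free for 08:15-08:35.

Ana, Esperanza, Maria, Pita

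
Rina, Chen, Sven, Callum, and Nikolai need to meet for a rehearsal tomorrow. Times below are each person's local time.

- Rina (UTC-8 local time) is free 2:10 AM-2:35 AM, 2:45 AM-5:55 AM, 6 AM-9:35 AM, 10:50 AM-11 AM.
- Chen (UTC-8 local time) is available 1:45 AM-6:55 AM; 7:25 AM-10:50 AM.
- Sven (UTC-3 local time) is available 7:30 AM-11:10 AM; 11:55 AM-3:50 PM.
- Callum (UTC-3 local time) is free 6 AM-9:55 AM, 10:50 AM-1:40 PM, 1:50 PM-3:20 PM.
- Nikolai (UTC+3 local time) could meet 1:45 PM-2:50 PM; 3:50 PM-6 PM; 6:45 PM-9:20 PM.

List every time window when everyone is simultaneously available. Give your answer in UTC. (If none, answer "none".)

10:45-11:50, 12:50-12:55, 13:50-13:55, 14:00-14:10, 15:45-16:40, 16:50-17:35

Rina in UTC: 10:10-10:35, 10:45-13:55, 14:00-17:35, 18:50-19:00 (add 8h to convert from UTC-8).
Chen in UTC: 09:45-14:55, 15:25-18:50 (add 8h to convert from UTC-8).
Sven in UTC: 10:30-14:10, 14:55-18:50 (add 3h to convert from UTC-3).
Callum in UTC: 09:00-12:55, 13:50-16:40, 16:50-18:20 (add 3h to convert from UTC-3).
Nikolai in UTC: 10:45-11:50, 12:50-15:00, 15:45-18:20 (subtract 3h to convert from UTC+3).
Rina ∩ Chen: 10:10-10:35, 10:45-13:55, 14:00-14:55, 15:25-17:35.
Rina ∩ Chen ∩ Sven: 10:30-10:35, 10:45-13:55, 14:00-14:10, 15:25-17:35.
Rina ∩ Chen ∩ Sven ∩ Callum: 10:30-10:35, 10:45-12:55, 13:50-13:55, 14:00-14:10, 15:25-16:40, 16:50-17:35.
Rina ∩ Chen ∩ Sven ∩ Callum ∩ Nikolai: 10:45-11:50, 12:50-12:55, 13:50-13:55, 14:00-14:10, 15:45-16:40, 16:50-17:35.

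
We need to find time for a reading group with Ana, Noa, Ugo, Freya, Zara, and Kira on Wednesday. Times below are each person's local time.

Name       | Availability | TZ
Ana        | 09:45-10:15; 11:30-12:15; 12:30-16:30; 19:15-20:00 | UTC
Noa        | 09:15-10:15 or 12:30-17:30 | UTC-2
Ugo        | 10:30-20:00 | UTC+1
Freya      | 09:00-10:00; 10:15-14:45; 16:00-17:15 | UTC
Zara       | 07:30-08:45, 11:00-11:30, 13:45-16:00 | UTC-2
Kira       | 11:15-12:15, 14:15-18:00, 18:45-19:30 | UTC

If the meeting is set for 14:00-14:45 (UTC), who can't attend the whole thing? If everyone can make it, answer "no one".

Ana in UTC: 09:45-10:15, 11:30-12:15, 12:30-16:30, 19:15-20:00.
Noa in UTC: 11:15-12:15, 14:30-19:30 (add 2h to convert from UTC-2).
Ugo in UTC: 09:30-19:00 (subtract 1h to convert from UTC+1).
Freya in UTC: 09:00-10:00, 10:15-14:45, 16:00-17:15.
Zara in UTC: 09:30-10:45, 13:00-13:30, 15:45-18:00 (add 2h to convert from UTC-2).
Kira in UTC: 11:15-12:15, 14:15-18:00, 18:45-19:30.
Ana: free for 14:00-14:45. Noa: not fully free for 14:00-14:45. Ugo: free for 14:00-14:45. Freya: free for 14:00-14:45. Zara: not fully free for 14:00-14:45. Kira: not fully free for 14:00-14:45.

Kira, Noa, Zara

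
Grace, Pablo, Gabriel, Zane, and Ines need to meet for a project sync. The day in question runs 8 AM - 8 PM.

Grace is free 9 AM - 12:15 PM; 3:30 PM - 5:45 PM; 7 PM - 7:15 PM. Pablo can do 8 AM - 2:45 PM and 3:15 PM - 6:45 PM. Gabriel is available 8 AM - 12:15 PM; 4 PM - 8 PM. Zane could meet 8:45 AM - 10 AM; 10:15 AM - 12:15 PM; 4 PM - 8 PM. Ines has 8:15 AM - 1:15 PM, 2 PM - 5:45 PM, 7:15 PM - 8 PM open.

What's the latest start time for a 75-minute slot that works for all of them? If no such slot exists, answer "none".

16:30

Grace ∩ Pablo: 09:00-12:15, 15:30-17:45.
Grace ∩ Pablo ∩ Gabriel: 09:00-12:15, 16:00-17:45.
Grace ∩ Pablo ∩ Gabriel ∩ Zane: 09:00-10:00, 10:15-12:15, 16:00-17:45.
Grace ∩ Pablo ∩ Gabriel ∩ Zane ∩ Ines: 09:00-10:00, 10:15-12:15, 16:00-17:45.
So the common availability across everyone is 09:00-10:00, 10:15-12:15, 16:00-17:45.
The last common window of at least 75 minutes is 16:00-17:45; a 75-minute meeting can start as late as 16:30 and still end by 17:45.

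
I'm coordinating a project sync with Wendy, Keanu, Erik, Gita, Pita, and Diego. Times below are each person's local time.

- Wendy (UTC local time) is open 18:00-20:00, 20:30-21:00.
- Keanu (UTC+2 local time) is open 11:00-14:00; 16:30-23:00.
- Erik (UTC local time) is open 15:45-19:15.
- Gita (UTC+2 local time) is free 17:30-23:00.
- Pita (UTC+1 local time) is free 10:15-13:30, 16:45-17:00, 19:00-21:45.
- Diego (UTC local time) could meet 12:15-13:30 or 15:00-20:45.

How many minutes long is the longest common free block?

75

Wendy in UTC: 18:00-20:00, 20:30-21:00.
Keanu in UTC: 09:00-12:00, 14:30-21:00 (subtract 2h to convert from UTC+2).
Erik in UTC: 15:45-19:15.
Gita in UTC: 15:30-21:00 (subtract 2h to convert from UTC+2).
Pita in UTC: 09:15-12:30, 15:45-16:00, 18:00-20:45 (subtract 1h to convert from UTC+1).
Diego in UTC: 12:15-13:30, 15:00-20:45.
Wendy ∩ Keanu: 18:00-20:00, 20:30-21:00.
Wendy ∩ Keanu ∩ Erik: 18:00-19:15.
Wendy ∩ Keanu ∩ Erik ∩ Gita: 18:00-19:15.
Wendy ∩ Keanu ∩ Erik ∩ Gita ∩ Pita: 18:00-19:15.
Wendy ∩ Keanu ∩ Erik ∩ Gita ∩ Pita ∩ Diego: 18:00-19:15.
The longest is 18:00-19:15 at 75 minutes.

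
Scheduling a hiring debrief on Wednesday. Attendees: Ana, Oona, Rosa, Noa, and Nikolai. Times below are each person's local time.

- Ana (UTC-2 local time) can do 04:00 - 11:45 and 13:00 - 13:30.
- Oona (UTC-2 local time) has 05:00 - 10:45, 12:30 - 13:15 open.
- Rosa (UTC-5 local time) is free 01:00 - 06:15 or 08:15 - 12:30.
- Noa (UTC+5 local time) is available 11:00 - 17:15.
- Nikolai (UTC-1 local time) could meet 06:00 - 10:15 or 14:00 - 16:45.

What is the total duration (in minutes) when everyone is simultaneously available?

255

Ana in UTC: 06:00-13:45, 15:00-15:30 (add 2h to convert from UTC-2).
Oona in UTC: 07:00-12:45, 14:30-15:15 (add 2h to convert from UTC-2).
Rosa in UTC: 06:00-11:15, 13:15-17:30 (add 5h to convert from UTC-5).
Noa in UTC: 06:00-12:15 (subtract 5h to convert from UTC+5).
Nikolai in UTC: 07:00-11:15, 15:00-17:45 (add 1h to convert from UTC-1).
Ana ∩ Oona: 07:00-12:45, 15:00-15:15.
Ana ∩ Oona ∩ Rosa: 07:00-11:15, 15:00-15:15.
Ana ∩ Oona ∩ Rosa ∩ Noa: 07:00-11:15.
Ana ∩ Oona ∩ Rosa ∩ Noa ∩ Nikolai: 07:00-11:15.
That's a single block of 255 minutes.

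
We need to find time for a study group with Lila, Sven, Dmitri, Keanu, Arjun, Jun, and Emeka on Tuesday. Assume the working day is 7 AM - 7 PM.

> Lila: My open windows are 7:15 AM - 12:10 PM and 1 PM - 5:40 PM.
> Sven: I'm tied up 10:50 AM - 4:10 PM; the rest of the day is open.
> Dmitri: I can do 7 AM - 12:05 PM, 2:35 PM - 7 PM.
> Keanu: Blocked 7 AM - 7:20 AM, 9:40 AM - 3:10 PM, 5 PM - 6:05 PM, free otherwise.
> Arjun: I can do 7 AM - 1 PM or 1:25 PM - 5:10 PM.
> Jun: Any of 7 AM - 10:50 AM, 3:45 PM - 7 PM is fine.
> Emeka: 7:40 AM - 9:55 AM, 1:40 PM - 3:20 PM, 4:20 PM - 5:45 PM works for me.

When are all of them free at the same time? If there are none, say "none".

07:40-09:40, 16:20-17:00

Lila free: 07:15-12:10, 13:00-17:40.
Sven free: 07:00-10:50, 16:10-19:00 (invert busy blocks within the working day).
Dmitri free: 07:00-12:05, 14:35-19:00.
Keanu free: 07:20-09:40, 15:10-17:00, 18:05-19:00 (invert busy blocks within the working day).
Arjun free: 07:00-13:00, 13:25-17:10.
Jun free: 07:00-10:50, 15:45-19:00.
Emeka free: 07:40-09:55, 13:40-15:20, 16:20-17:45.
Lila ∩ Sven: 07:15-10:50, 16:10-17:40.
Lila ∩ Sven ∩ Dmitri: 07:15-10:50, 16:10-17:40.
Lila ∩ Sven ∩ Dmitri ∩ Keanu: 07:20-09:40, 16:10-17:00.
Lila ∩ Sven ∩ Dmitri ∩ Keanu ∩ Arjun: 07:20-09:40, 16:10-17:00.
Lila ∩ Sven ∩ Dmitri ∩ Keanu ∩ Arjun ∩ Jun: 07:20-09:40, 16:10-17:00.
Lila ∩ Sven ∩ Dmitri ∩ Keanu ∩ Arjun ∩ Jun ∩ Emeka: 07:40-09:40, 16:20-17:00.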